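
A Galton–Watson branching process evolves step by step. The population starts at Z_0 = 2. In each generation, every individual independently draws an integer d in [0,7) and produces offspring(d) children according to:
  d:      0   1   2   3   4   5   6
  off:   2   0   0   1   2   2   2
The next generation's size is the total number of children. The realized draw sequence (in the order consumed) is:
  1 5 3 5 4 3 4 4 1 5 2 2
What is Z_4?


4

gen 0: Z_0=2, draws=[1, 5], offspring=[0, 2], Z_1=2
gen 1: Z_1=2, draws=[3, 5], offspring=[1, 2], Z_2=3
gen 2: Z_2=3, draws=[4, 3, 4], offspring=[2, 1, 2], Z_3=5
gen 3: Z_3=5, draws=[4, 1, 5, 2, 2], offspring=[2, 0, 2, 0, 0], Z_4=4


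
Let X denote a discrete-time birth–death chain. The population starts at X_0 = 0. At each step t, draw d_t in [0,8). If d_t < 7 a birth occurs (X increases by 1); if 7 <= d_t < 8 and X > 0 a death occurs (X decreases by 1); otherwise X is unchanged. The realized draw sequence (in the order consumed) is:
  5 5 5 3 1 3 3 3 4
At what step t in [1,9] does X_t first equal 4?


4

t=0: X=0, d=5 → birth, X_1=1
t=1: X=1, d=5 → birth, X_2=2
t=2: X=2, d=5 → birth, X_3=3
t=3: X=3, d=3 → birth, X_4=4
t=4: X=4, d=1 → birth, X_5=5
t=5: X=5, d=3 → birth, X_6=6
t=6: X=6, d=3 → birth, X_7=7
t=7: X=7, d=3 → birth, X_8=8
t=8: X=8, d=4 → birth, X_9=9


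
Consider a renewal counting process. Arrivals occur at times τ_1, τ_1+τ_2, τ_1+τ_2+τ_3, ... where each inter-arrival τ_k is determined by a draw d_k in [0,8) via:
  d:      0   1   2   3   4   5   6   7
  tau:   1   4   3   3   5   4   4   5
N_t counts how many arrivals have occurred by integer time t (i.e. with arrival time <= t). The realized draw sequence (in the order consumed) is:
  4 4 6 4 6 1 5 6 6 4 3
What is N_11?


2

draw d_1=4: τ_1=5, arrival time A_1=5
draw d_2=4: τ_2=5, arrival time A_2=10
draw d_3=6: τ_3=4, arrival time A_3=14
draw d_4=4: τ_4=5, arrival time A_4=19
draw d_5=6: τ_5=4, arrival time A_5=23
draw d_6=1: τ_6=4, arrival time A_6=27
draw d_7=5: τ_7=4, arrival time A_7=31
draw d_8=6: τ_8=4, arrival time A_8=35
draw d_9=6: τ_9=4, arrival time A_9=39
draw d_10=4: τ_10=5, arrival time A_10=44
draw d_11=3: τ_11=3, arrival time A_11=47
N_t over t=0..11: 0:0 1:0 2:0 3:0 4:0 5:1 6:1 7:1 8:1 9:1 10:2 11:2


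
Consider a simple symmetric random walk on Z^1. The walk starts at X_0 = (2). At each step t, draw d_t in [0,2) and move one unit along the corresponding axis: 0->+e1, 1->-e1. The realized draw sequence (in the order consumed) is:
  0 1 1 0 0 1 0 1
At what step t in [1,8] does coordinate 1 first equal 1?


3

t=0: X=(2), d=0 → +e1, X_1=(3)
t=1: X=(3), d=1 → -e1, X_2=(2)
t=2: X=(2), d=1 → -e1, X_3=(1)
t=3: X=(1), d=0 → +e1, X_4=(2)
t=4: X=(2), d=0 → +e1, X_5=(3)
t=5: X=(3), d=1 → -e1, X_6=(2)
t=6: X=(2), d=0 → +e1, X_7=(3)
t=7: X=(3), d=1 → -e1, X_8=(2)


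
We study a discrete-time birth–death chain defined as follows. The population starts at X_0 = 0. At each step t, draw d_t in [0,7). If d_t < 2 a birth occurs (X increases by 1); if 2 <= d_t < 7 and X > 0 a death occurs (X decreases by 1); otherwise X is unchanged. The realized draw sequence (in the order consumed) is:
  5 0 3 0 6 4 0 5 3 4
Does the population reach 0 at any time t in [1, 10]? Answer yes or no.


yes

t=0: X=0, d=5 → hold, X_1=0
t=1: X=0, d=0 → birth, X_2=1
t=2: X=1, d=3 → death, X_3=0
t=3: X=0, d=0 → birth, X_4=1
t=4: X=1, d=6 → death, X_5=0
t=5: X=0, d=4 → hold, X_6=0
t=6: X=0, d=0 → birth, X_7=1
t=7: X=1, d=5 → death, X_8=0
t=8: X=0, d=3 → hold, X_9=0
t=9: X=0, d=4 → hold, X_10=0


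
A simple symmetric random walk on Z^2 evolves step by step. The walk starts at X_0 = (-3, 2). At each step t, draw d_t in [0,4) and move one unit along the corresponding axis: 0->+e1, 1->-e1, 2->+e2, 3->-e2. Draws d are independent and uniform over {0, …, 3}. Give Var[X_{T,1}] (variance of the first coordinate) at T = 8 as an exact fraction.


Outcome values over d=0..3: [1, -1, 0, 0]
Σy = 0, Σy² = 2, M = 4
μ = 0/4 = 0,  σ² = 2/4 − (0)² = 1/2
Independent increments: Var[X_8] = 8·σ² = 8·(1/2) = 4

4


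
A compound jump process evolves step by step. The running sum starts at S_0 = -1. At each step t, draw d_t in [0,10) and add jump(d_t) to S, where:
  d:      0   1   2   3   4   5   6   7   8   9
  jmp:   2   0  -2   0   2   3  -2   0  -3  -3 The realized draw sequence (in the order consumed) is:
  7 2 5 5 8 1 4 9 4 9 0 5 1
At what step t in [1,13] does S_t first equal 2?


t=0: S=-1, d=7, jump=0, S_1=-1
t=1: S=-1, d=2, jump=-2, S_2=-3
t=2: S=-3, d=5, jump=3, S_3=0
t=3: S=0, d=5, jump=3, S_4=3
t=4: S=3, d=8, jump=-3, S_5=0
t=5: S=0, d=1, jump=0, S_6=0
t=6: S=0, d=4, jump=2, S_7=2
t=7: S=2, d=9, jump=-3, S_8=-1
t=8: S=-1, d=4, jump=2, S_9=1
t=9: S=1, d=9, jump=-3, S_10=-2
t=10: S=-2, d=0, jump=2, S_11=0
t=11: S=0, d=5, jump=3, S_12=3
t=12: S=3, d=1, jump=0, S_13=3

7


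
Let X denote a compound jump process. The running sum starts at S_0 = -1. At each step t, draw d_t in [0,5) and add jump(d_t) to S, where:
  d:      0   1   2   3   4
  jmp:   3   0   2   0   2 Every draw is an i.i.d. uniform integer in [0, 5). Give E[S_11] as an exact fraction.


Outcome values over d=0..4: [3, 0, 2, 0, 2]
Σy = 7, Σy² = 17, M = 5
μ = 7/5 = 7/5,  σ² = 17/5 − (7/5)² = 36/25
E[S_11] = -1 + 11·(7/5) = 72/5

72/5


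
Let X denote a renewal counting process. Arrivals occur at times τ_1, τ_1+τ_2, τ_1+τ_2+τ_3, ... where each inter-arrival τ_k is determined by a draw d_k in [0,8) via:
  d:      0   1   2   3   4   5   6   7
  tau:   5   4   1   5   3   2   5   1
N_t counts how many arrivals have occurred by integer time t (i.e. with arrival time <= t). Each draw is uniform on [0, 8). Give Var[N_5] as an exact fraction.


Inter-arrival values over d=0..7: [5, 4, 1, 5, 3, 2, 5, 1]
Each d has probability 1/8, so the pmf of τ is: f(1) = 1/4, f(2) = 1/8, f(3) = 1/8, f(4) = 1/8, f(5) = 3/8
Let p_n(j) = P(N_n = j), with p_0 = [1]. Condition on τ_1: p_n(0) = P(τ > n), and for j >= 1, p_n(j) = Σ_{k<=n} f(k)·p_{n−k}(j−1)
p_1 = [3/4, 1/4]  (j = 0..1)
p_2 = [5/8, 5/16, 1/16]  (j = 0..2)
p_3 = [1/2, 3/8, 7/64, 1/64]  (j = 0..3)
p_4 = [3/8, 27/64, 21/128, 9/256, 1/256]  (j = 0..4)
p_5 = [0, 45/64, 57/256, 1/16, 11/1024, 1/1024]  (j = 0..5)
E[N_5] = Σ j·p_5(j) = 1417/1024;  E[N_5²] = Σ j²·p_5(j) = 2409/1024
Var[N_5] = 2409/1024 − (1417/1024)² = 458927/1048576

458927/1048576


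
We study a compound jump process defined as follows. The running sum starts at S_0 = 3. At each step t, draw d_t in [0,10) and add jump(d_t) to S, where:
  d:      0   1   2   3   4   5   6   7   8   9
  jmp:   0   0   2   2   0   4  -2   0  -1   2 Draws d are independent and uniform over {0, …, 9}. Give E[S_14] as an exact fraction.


64/5

Outcome values over d=0..9: [0, 0, 2, 2, 0, 4, -2, 0, -1, 2]
Σy = 7, Σy² = 33, M = 10
μ = 7/10 = 7/10,  σ² = 33/10 − (7/10)² = 281/100
E[S_14] = 3 + 14·(7/10) = 64/5


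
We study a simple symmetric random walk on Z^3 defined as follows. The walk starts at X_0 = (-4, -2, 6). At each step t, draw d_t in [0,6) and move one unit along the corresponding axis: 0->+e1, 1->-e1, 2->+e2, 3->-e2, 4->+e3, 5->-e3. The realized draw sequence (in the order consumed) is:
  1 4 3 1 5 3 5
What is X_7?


t=0: X=(-4, -2, 6), d=1 → -e1, X_1=(-5, -2, 6)
t=1: X=(-5, -2, 6), d=4 → +e3, X_2=(-5, -2, 7)
t=2: X=(-5, -2, 7), d=3 → -e2, X_3=(-5, -3, 7)
t=3: X=(-5, -3, 7), d=1 → -e1, X_4=(-6, -3, 7)
t=4: X=(-6, -3, 7), d=5 → -e3, X_5=(-6, -3, 6)
t=5: X=(-6, -3, 6), d=3 → -e2, X_6=(-6, -4, 6)
t=6: X=(-6, -4, 6), d=5 → -e3, X_7=(-6, -4, 5)

(-6, -4, 5)


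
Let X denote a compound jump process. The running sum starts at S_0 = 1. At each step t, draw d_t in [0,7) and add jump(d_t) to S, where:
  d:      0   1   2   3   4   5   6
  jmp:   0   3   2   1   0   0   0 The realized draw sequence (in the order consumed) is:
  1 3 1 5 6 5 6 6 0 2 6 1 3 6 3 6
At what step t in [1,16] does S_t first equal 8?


3

t=0: S=1, d=1, jump=3, S_1=4
t=1: S=4, d=3, jump=1, S_2=5
t=2: S=5, d=1, jump=3, S_3=8
t=3: S=8, d=5, jump=0, S_4=8
t=4: S=8, d=6, jump=0, S_5=8
t=5: S=8, d=5, jump=0, S_6=8
t=6: S=8, d=6, jump=0, S_7=8
t=7: S=8, d=6, jump=0, S_8=8
t=8: S=8, d=0, jump=0, S_9=8
t=9: S=8, d=2, jump=2, S_10=10
t=10: S=10, d=6, jump=0, S_11=10
t=11: S=10, d=1, jump=3, S_12=13
t=12: S=13, d=3, jump=1, S_13=14
t=13: S=14, d=6, jump=0, S_14=14
t=14: S=14, d=3, jump=1, S_15=15
t=15: S=15, d=6, jump=0, S_16=15


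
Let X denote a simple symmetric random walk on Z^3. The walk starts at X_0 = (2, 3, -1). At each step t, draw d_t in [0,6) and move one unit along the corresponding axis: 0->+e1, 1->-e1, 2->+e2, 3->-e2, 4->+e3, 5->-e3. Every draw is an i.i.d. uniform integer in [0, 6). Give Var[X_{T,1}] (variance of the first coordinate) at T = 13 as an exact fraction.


13/3

Outcome values over d=0..5: [1, -1, 0, 0, 0, 0]
Σy = 0, Σy² = 2, M = 6
μ = 0/6 = 0,  σ² = 2/6 − (0)² = 1/3
Independent increments: Var[X_13] = 13·σ² = 13·(1/3) = 13/3


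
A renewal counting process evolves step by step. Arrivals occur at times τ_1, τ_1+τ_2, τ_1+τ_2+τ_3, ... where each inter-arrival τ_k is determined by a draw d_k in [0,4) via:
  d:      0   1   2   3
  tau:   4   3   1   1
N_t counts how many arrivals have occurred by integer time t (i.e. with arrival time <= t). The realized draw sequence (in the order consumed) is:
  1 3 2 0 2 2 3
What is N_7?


3

draw d_1=1: τ_1=3, arrival time A_1=3
draw d_2=3: τ_2=1, arrival time A_2=4
draw d_3=2: τ_3=1, arrival time A_3=5
draw d_4=0: τ_4=4, arrival time A_4=9
draw d_5=2: τ_5=1, arrival time A_5=10
draw d_6=2: τ_6=1, arrival time A_6=11
draw d_7=3: τ_7=1, arrival time A_7=12
N_t over t=0..7: 0:0 1:0 2:0 3:1 4:2 5:3 6:3 7:3


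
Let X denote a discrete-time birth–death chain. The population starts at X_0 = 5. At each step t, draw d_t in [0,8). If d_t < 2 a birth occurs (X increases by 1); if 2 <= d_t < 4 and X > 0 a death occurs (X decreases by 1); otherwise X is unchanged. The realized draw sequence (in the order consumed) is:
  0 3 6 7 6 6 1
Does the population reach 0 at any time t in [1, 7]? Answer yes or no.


no

t=0: X=5, d=0 → birth, X_1=6
t=1: X=6, d=3 → death, X_2=5
t=2: X=5, d=6 → hold, X_3=5
t=3: X=5, d=7 → hold, X_4=5
t=4: X=5, d=6 → hold, X_5=5
t=5: X=5, d=6 → hold, X_6=5
t=6: X=5, d=1 → birth, X_7=6


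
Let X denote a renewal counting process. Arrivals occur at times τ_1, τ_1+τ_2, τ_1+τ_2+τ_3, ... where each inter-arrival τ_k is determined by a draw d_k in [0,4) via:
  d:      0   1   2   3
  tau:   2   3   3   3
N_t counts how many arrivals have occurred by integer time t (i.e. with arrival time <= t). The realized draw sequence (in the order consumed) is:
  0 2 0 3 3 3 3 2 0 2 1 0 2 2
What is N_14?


draw d_1=0: τ_1=2, arrival time A_1=2
draw d_2=2: τ_2=3, arrival time A_2=5
draw d_3=0: τ_3=2, arrival time A_3=7
draw d_4=3: τ_4=3, arrival time A_4=10
draw d_5=3: τ_5=3, arrival time A_5=13
draw d_6=3: τ_6=3, arrival time A_6=16
draw d_7=3: τ_7=3, arrival time A_7=19
draw d_8=2: τ_8=3, arrival time A_8=22
draw d_9=0: τ_9=2, arrival time A_9=24
draw d_10=2: τ_10=3, arrival time A_10=27
draw d_11=1: τ_11=3, arrival time A_11=30
draw d_12=0: τ_12=2, arrival time A_12=32
draw d_13=2: τ_13=3, arrival time A_13=35
draw d_14=2: τ_14=3, arrival time A_14=38
N_t over t=0..14: 0:0 1:0 2:1 3:1 4:1 5:2 6:2 7:3 8:3 9:3 10:4 11:4 12:4 13:5 14:5

5


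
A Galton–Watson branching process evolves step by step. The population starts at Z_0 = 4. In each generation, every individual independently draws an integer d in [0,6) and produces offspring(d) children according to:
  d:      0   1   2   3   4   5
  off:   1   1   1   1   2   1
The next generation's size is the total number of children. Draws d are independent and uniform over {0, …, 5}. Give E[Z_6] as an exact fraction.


Outcome values over d=0..5: [1, 1, 1, 1, 2, 1]
Σy = 7, Σy² = 9, M = 6
μ = 7/6 = 7/6,  σ² = 9/6 − (7/6)² = 5/36
E[Z_0] = 4
E[Z_1] = 7/6·E[Z_0] = 14/3
E[Z_2] = 7/6·E[Z_1] = 49/9
E[Z_3] = 7/6·E[Z_2] = 343/54
E[Z_4] = 7/6·E[Z_3] = 2401/324
E[Z_5] = 7/6·E[Z_4] = 16807/1944
E[Z_6] = 7/6·E[Z_5] = 117649/11664

117649/11664


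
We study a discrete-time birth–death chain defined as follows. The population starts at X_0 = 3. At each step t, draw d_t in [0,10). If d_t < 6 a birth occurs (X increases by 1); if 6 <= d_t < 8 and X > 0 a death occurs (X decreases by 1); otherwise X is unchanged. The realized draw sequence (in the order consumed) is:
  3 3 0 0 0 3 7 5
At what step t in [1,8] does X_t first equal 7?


t=0: X=3, d=3 → birth, X_1=4
t=1: X=4, d=3 → birth, X_2=5
t=2: X=5, d=0 → birth, X_3=6
t=3: X=6, d=0 → birth, X_4=7
t=4: X=7, d=0 → birth, X_5=8
t=5: X=8, d=3 → birth, X_6=9
t=6: X=9, d=7 → death, X_7=8
t=7: X=8, d=5 → birth, X_8=9

4


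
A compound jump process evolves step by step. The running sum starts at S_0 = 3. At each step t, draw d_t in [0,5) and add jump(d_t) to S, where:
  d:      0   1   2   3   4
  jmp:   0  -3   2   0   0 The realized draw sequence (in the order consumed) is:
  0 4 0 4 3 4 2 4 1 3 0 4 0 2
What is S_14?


t=0: S=3, d=0, jump=0, S_1=3
t=1: S=3, d=4, jump=0, S_2=3
t=2: S=3, d=0, jump=0, S_3=3
t=3: S=3, d=4, jump=0, S_4=3
t=4: S=3, d=3, jump=0, S_5=3
t=5: S=3, d=4, jump=0, S_6=3
t=6: S=3, d=2, jump=2, S_7=5
t=7: S=5, d=4, jump=0, S_8=5
t=8: S=5, d=1, jump=-3, S_9=2
t=9: S=2, d=3, jump=0, S_10=2
t=10: S=2, d=0, jump=0, S_11=2
t=11: S=2, d=4, jump=0, S_12=2
t=12: S=2, d=0, jump=0, S_13=2
t=13: S=2, d=2, jump=2, S_14=4

4


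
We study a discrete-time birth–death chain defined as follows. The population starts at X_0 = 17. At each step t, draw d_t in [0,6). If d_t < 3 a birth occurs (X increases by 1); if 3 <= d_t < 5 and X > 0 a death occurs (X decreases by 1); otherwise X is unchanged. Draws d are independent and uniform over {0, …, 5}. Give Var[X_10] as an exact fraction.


X can drop by at most 1 per step and X_0 = 17 > T = 10, so X_t >= 17 − t >= 7 > 0 for every t <= 10: the floor at 0 (the 'and X > 0' condition) never binds. Hence X_10 = X_0 + Σ_{t<10} Y_t with i.i.d. increments Y_t = y(d_t) ∈ {+1, −1, 0}.
Outcome values over d=0..5: [1, 1, 1, -1, -1, 0]
Σy = 1, Σy² = 5, M = 6
μ = 1/6 = 1/6,  σ² = 5/6 − (1/6)² = 29/36
Independent increments: Var[X_10] = 10·σ² = 10·(29/36) = 145/18

145/18


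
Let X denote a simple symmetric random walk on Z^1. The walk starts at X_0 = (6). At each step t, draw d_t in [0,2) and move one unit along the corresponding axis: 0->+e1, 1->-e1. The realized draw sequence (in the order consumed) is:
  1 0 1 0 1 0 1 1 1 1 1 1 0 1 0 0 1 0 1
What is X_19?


(1)

t=0: X=(6), d=1 → -e1, X_1=(5)
t=1: X=(5), d=0 → +e1, X_2=(6)
t=2: X=(6), d=1 → -e1, X_3=(5)
t=3: X=(5), d=0 → +e1, X_4=(6)
t=4: X=(6), d=1 → -e1, X_5=(5)
t=5: X=(5), d=0 → +e1, X_6=(6)
t=6: X=(6), d=1 → -e1, X_7=(5)
t=7: X=(5), d=1 → -e1, X_8=(4)
t=8: X=(4), d=1 → -e1, X_9=(3)
t=9: X=(3), d=1 → -e1, X_10=(2)
t=10: X=(2), d=1 → -e1, X_11=(1)
t=11: X=(1), d=1 → -e1, X_12=(0)
t=12: X=(0), d=0 → +e1, X_13=(1)
t=13: X=(1), d=1 → -e1, X_14=(0)
t=14: X=(0), d=0 → +e1, X_15=(1)
t=15: X=(1), d=0 → +e1, X_16=(2)
t=16: X=(2), d=1 → -e1, X_17=(1)
t=17: X=(1), d=0 → +e1, X_18=(2)
t=18: X=(2), d=1 → -e1, X_19=(1)


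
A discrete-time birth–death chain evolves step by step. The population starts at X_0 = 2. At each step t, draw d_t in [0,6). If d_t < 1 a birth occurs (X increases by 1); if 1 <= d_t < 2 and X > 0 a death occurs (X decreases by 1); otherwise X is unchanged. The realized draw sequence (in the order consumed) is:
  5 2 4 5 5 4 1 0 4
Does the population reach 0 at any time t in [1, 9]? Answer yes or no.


no

t=0: X=2, d=5 → hold, X_1=2
t=1: X=2, d=2 → hold, X_2=2
t=2: X=2, d=4 → hold, X_3=2
t=3: X=2, d=5 → hold, X_4=2
t=4: X=2, d=5 → hold, X_5=2
t=5: X=2, d=4 → hold, X_6=2
t=6: X=2, d=1 → death, X_7=1
t=7: X=1, d=0 → birth, X_8=2
t=8: X=2, d=4 → hold, X_9=2


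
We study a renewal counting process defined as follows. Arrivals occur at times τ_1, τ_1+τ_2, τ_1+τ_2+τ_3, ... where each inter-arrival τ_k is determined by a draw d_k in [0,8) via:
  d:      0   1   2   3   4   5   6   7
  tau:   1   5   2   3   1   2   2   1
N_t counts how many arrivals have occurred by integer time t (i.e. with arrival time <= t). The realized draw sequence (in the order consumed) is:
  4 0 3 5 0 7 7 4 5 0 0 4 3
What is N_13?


draw d_1=4: τ_1=1, arrival time A_1=1
draw d_2=0: τ_2=1, arrival time A_2=2
draw d_3=3: τ_3=3, arrival time A_3=5
draw d_4=5: τ_4=2, arrival time A_4=7
draw d_5=0: τ_5=1, arrival time A_5=8
draw d_6=7: τ_6=1, arrival time A_6=9
draw d_7=7: τ_7=1, arrival time A_7=10
draw d_8=4: τ_8=1, arrival time A_8=11
draw d_9=5: τ_9=2, arrival time A_9=13
draw d_10=0: τ_10=1, arrival time A_10=14
draw d_11=0: τ_11=1, arrival time A_11=15
draw d_12=4: τ_12=1, arrival time A_12=16
draw d_13=3: τ_13=3, arrival time A_13=19
N_t over t=0..13: 0:0 1:1 2:2 3:2 4:2 5:3 6:3 7:4 8:5 9:6 10:7 11:8 12:8 13:9

9


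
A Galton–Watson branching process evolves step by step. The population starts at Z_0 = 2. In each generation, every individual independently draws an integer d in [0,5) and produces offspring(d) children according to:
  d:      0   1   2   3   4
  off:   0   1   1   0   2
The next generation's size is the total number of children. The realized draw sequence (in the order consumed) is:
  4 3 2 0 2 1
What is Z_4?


1

gen 0: Z_0=2, draws=[4, 3], offspring=[2, 0], Z_1=2
gen 1: Z_1=2, draws=[2, 0], offspring=[1, 0], Z_2=1
gen 2: Z_2=1, draws=[2], offspring=[1], Z_3=1
gen 3: Z_3=1, draws=[1], offspring=[1], Z_4=1


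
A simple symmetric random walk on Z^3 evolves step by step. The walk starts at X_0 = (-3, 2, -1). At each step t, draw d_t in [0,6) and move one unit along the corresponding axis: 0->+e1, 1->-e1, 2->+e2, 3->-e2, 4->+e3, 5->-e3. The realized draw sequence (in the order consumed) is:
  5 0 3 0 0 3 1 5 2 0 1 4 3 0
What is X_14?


t=0: X=(-3, 2, -1), d=5 → -e3, X_1=(-3, 2, -2)
t=1: X=(-3, 2, -2), d=0 → +e1, X_2=(-2, 2, -2)
t=2: X=(-2, 2, -2), d=3 → -e2, X_3=(-2, 1, -2)
t=3: X=(-2, 1, -2), d=0 → +e1, X_4=(-1, 1, -2)
t=4: X=(-1, 1, -2), d=0 → +e1, X_5=(0, 1, -2)
t=5: X=(0, 1, -2), d=3 → -e2, X_6=(0, 0, -2)
t=6: X=(0, 0, -2), d=1 → -e1, X_7=(-1, 0, -2)
t=7: X=(-1, 0, -2), d=5 → -e3, X_8=(-1, 0, -3)
t=8: X=(-1, 0, -3), d=2 → +e2, X_9=(-1, 1, -3)
t=9: X=(-1, 1, -3), d=0 → +e1, X_10=(0, 1, -3)
t=10: X=(0, 1, -3), d=1 → -e1, X_11=(-1, 1, -3)
t=11: X=(-1, 1, -3), d=4 → +e3, X_12=(-1, 1, -2)
t=12: X=(-1, 1, -2), d=3 → -e2, X_13=(-1, 0, -2)
t=13: X=(-1, 0, -2), d=0 → +e1, X_14=(0, 0, -2)

(0, 0, -2)


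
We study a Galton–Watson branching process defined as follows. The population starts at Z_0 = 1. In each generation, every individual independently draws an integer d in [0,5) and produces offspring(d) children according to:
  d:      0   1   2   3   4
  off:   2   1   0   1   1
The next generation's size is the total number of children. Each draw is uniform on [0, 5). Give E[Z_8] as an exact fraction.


1

Outcome values over d=0..4: [2, 1, 0, 1, 1]
Σy = 5, Σy² = 7, M = 5
μ = 5/5 = 1,  σ² = 7/5 − (1)² = 2/5
E[Z_0] = 1
E[Z_1] = 1·E[Z_0] = 1
E[Z_2] = 1·E[Z_1] = 1
E[Z_3] = 1·E[Z_2] = 1
E[Z_4] = 1·E[Z_3] = 1
E[Z_5] = 1·E[Z_4] = 1
E[Z_6] = 1·E[Z_5] = 1
E[Z_7] = 1·E[Z_6] = 1
E[Z_8] = 1·E[Z_7] = 1


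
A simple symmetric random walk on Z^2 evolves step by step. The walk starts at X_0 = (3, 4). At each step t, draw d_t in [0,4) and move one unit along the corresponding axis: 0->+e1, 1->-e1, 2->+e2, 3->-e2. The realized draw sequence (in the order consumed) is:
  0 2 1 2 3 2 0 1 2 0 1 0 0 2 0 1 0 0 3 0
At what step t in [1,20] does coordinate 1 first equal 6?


t=0: X=(3, 4), d=0 → +e1, X_1=(4, 4)
t=1: X=(4, 4), d=2 → +e2, X_2=(4, 5)
t=2: X=(4, 5), d=1 → -e1, X_3=(3, 5)
t=3: X=(3, 5), d=2 → +e2, X_4=(3, 6)
t=4: X=(3, 6), d=3 → -e2, X_5=(3, 5)
t=5: X=(3, 5), d=2 → +e2, X_6=(3, 6)
t=6: X=(3, 6), d=0 → +e1, X_7=(4, 6)
t=7: X=(4, 6), d=1 → -e1, X_8=(3, 6)
t=8: X=(3, 6), d=2 → +e2, X_9=(3, 7)
t=9: X=(3, 7), d=0 → +e1, X_10=(4, 7)
t=10: X=(4, 7), d=1 → -e1, X_11=(3, 7)
t=11: X=(3, 7), d=0 → +e1, X_12=(4, 7)
t=12: X=(4, 7), d=0 → +e1, X_13=(5, 7)
t=13: X=(5, 7), d=2 → +e2, X_14=(5, 8)
t=14: X=(5, 8), d=0 → +e1, X_15=(6, 8)
t=15: X=(6, 8), d=1 → -e1, X_16=(5, 8)
t=16: X=(5, 8), d=0 → +e1, X_17=(6, 8)
t=17: X=(6, 8), d=0 → +e1, X_18=(7, 8)
t=18: X=(7, 8), d=3 → -e2, X_19=(7, 7)
t=19: X=(7, 7), d=0 → +e1, X_20=(8, 7)

15


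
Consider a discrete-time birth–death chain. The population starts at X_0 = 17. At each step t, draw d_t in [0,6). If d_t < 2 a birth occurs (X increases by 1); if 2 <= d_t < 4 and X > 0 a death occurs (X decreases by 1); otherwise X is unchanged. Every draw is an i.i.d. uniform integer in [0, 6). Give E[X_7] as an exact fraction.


X can drop by at most 1 per step and X_0 = 17 > T = 7, so X_t >= 17 − t >= 10 > 0 for every t <= 7: the floor at 0 (the 'and X > 0' condition) never binds. Hence X_7 = X_0 + Σ_{t<7} Y_t with i.i.d. increments Y_t = y(d_t) ∈ {+1, −1, 0}.
Outcome values over d=0..5: [1, 1, -1, -1, 0, 0]
Σy = 0, Σy² = 4, M = 6
μ = 0/6 = 0,  σ² = 4/6 − (0)² = 2/3
E[X_7] = 17 + 7·(0) = 17

17


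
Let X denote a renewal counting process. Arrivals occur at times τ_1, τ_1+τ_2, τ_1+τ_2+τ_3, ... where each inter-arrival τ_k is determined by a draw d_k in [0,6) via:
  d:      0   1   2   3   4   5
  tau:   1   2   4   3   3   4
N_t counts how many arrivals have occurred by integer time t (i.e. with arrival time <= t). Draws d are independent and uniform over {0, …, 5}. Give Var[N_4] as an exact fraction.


375071/1679616

Inter-arrival values over d=0..5: [1, 2, 4, 3, 3, 4]
Each d has probability 1/6, so the pmf of τ is: f(1) = 1/6, f(2) = 1/6, f(3) = 1/3, f(4) = 1/3
Let p_n(j) = P(N_n = j), with p_0 = [1]. Condition on τ_1: p_n(0) = P(τ > n), and for j >= 1, p_n(j) = Σ_{k<=n} f(k)·p_{n−k}(j−1)
p_1 = [5/6, 1/6]  (j = 0..1)
p_2 = [2/3, 11/36, 1/36]  (j = 0..2)
p_3 = [1/3, 7/12, 17/216, 1/216]  (j = 0..3)
p_4 = [0, 7/9, 11/54, 23/1296, 1/1296]  (j = 0..4)
E[N_4] = Σ j·p_4(j) = 1609/1296;  E[N_4²] = Σ j²·p_4(j) = 2287/1296
Var[N_4] = 2287/1296 − (1609/1296)² = 375071/1679616


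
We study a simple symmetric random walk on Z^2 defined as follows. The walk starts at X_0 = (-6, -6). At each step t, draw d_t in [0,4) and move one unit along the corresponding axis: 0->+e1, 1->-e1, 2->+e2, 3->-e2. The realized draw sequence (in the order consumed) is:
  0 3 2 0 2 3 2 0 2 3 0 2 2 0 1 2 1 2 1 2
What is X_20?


t=0: X=(-6, -6), d=0 → +e1, X_1=(-5, -6)
t=1: X=(-5, -6), d=3 → -e2, X_2=(-5, -7)
t=2: X=(-5, -7), d=2 → +e2, X_3=(-5, -6)
t=3: X=(-5, -6), d=0 → +e1, X_4=(-4, -6)
t=4: X=(-4, -6), d=2 → +e2, X_5=(-4, -5)
t=5: X=(-4, -5), d=3 → -e2, X_6=(-4, -6)
t=6: X=(-4, -6), d=2 → +e2, X_7=(-4, -5)
t=7: X=(-4, -5), d=0 → +e1, X_8=(-3, -5)
t=8: X=(-3, -5), d=2 → +e2, X_9=(-3, -4)
t=9: X=(-3, -4), d=3 → -e2, X_10=(-3, -5)
t=10: X=(-3, -5), d=0 → +e1, X_11=(-2, -5)
t=11: X=(-2, -5), d=2 → +e2, X_12=(-2, -4)
t=12: X=(-2, -4), d=2 → +e2, X_13=(-2, -3)
t=13: X=(-2, -3), d=0 → +e1, X_14=(-1, -3)
t=14: X=(-1, -3), d=1 → -e1, X_15=(-2, -3)
t=15: X=(-2, -3), d=2 → +e2, X_16=(-2, -2)
t=16: X=(-2, -2), d=1 → -e1, X_17=(-3, -2)
t=17: X=(-3, -2), d=2 → +e2, X_18=(-3, -1)
t=18: X=(-3, -1), d=1 → -e1, X_19=(-4, -1)
t=19: X=(-4, -1), d=2 → +e2, X_20=(-4, 0)

(-4, 0)


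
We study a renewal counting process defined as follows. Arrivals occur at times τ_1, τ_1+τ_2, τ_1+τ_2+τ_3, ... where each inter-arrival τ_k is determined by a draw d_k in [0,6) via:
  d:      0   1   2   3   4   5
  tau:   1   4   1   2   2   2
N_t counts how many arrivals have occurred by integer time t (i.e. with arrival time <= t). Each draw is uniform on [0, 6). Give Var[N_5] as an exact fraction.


95143/118098

Inter-arrival values over d=0..5: [1, 4, 1, 2, 2, 2]
Each d has probability 1/6, so the pmf of τ is: f(1) = 1/3, f(2) = 1/2, f(4) = 1/6
Let p_n(j) = P(N_n = j), with p_0 = [1]. Condition on τ_1: p_n(0) = P(τ > n), and for j >= 1, p_n(j) = Σ_{k<=n} f(k)·p_{n−k}(j−1)
p_1 = [2/3, 1/3]  (j = 0..1)
p_2 = [1/6, 13/18, 1/9]  (j = 0..2)
p_3 = [1/6, 7/18, 11/27, 1/27]  (j = 0..3)
p_4 = [0, 11/36, 53/108, 31/162, 1/81]  (j = 0..4)
p_5 = [0, 7/36, 19/54, 119/324, 20/243, 1/243]  (j = 0..5)
E[N_5] = Σ j·p_5(j) = 571/243;  E[N_5²] = Σ j²·p_5(j) = 1025/162
Var[N_5] = 1025/162 − (571/243)² = 95143/118098


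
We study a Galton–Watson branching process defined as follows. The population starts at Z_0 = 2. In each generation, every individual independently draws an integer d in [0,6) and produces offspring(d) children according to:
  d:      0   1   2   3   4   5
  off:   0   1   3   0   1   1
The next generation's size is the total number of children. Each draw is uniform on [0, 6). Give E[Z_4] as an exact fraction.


Outcome values over d=0..5: [0, 1, 3, 0, 1, 1]
Σy = 6, Σy² = 12, M = 6
μ = 6/6 = 1,  σ² = 12/6 − (1)² = 1
E[Z_0] = 2
E[Z_1] = 1·E[Z_0] = 2
E[Z_2] = 1·E[Z_1] = 2
E[Z_3] = 1·E[Z_2] = 2
E[Z_4] = 1·E[Z_3] = 2

2


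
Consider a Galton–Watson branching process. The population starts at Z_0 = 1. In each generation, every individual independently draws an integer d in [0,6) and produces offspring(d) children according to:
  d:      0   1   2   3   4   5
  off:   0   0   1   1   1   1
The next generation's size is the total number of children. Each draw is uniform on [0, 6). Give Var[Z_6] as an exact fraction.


Outcome values over d=0..5: [0, 0, 1, 1, 1, 1]
Σy = 4, Σy² = 4, M = 6
μ = 4/6 = 2/3,  σ² = 4/6 − (2/3)² = 2/9
V_0 = 0, E_0 = 1
V_1 = 2/9·E_0 + (2/3)²·V_0 = 2/9;  E_1 = 2/3
V_2 = 2/9·E_1 + (2/3)²·V_1 = 20/81;  E_2 = 4/9
V_3 = 2/9·E_2 + (2/3)²·V_2 = 152/729;  E_3 = 8/27
V_4 = 2/9·E_3 + (2/3)²·V_3 = 1040/6561;  E_4 = 16/81
V_5 = 2/9·E_4 + (2/3)²·V_4 = 6752/59049;  E_5 = 32/243
V_6 = 2/9·E_5 + (2/3)²·V_5 = 42560/531441;  E_6 = 64/729

42560/531441


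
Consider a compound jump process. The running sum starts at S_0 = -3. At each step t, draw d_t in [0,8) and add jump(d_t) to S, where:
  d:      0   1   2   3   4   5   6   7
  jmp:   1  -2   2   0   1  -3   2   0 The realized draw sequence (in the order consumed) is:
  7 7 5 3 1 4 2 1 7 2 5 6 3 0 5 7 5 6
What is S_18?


-9

t=0: S=-3, d=7, jump=0, S_1=-3
t=1: S=-3, d=7, jump=0, S_2=-3
t=2: S=-3, d=5, jump=-3, S_3=-6
t=3: S=-6, d=3, jump=0, S_4=-6
t=4: S=-6, d=1, jump=-2, S_5=-8
t=5: S=-8, d=4, jump=1, S_6=-7
t=6: S=-7, d=2, jump=2, S_7=-5
t=7: S=-5, d=1, jump=-2, S_8=-7
t=8: S=-7, d=7, jump=0, S_9=-7
t=9: S=-7, d=2, jump=2, S_10=-5
t=10: S=-5, d=5, jump=-3, S_11=-8
t=11: S=-8, d=6, jump=2, S_12=-6
t=12: S=-6, d=3, jump=0, S_13=-6
t=13: S=-6, d=0, jump=1, S_14=-5
t=14: S=-5, d=5, jump=-3, S_15=-8
t=15: S=-8, d=7, jump=0, S_16=-8
t=16: S=-8, d=5, jump=-3, S_17=-11
t=17: S=-11, d=6, jump=2, S_18=-9


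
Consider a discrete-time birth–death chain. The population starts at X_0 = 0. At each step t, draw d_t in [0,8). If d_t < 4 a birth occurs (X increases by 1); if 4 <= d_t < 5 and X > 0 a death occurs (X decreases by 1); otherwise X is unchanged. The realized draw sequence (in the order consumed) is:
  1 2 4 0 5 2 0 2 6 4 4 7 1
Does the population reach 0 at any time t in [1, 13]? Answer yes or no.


t=0: X=0, d=1 → birth, X_1=1
t=1: X=1, d=2 → birth, X_2=2
t=2: X=2, d=4 → death, X_3=1
t=3: X=1, d=0 → birth, X_4=2
t=4: X=2, d=5 → hold, X_5=2
t=5: X=2, d=2 → birth, X_6=3
t=6: X=3, d=0 → birth, X_7=4
t=7: X=4, d=2 → birth, X_8=5
t=8: X=5, d=6 → hold, X_9=5
t=9: X=5, d=4 → death, X_10=4
t=10: X=4, d=4 → death, X_11=3
t=11: X=3, d=7 → hold, X_12=3
t=12: X=3, d=1 → birth, X_13=4

no


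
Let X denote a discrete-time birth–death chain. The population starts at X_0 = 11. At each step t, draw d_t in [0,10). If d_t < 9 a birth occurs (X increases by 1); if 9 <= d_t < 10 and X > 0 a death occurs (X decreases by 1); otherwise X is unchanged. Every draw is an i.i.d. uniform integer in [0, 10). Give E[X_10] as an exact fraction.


19

X can drop by at most 1 per step and X_0 = 11 > T = 10, so X_t >= 11 − t >= 1 > 0 for every t <= 10: the floor at 0 (the 'and X > 0' condition) never binds. Hence X_10 = X_0 + Σ_{t<10} Y_t with i.i.d. increments Y_t = y(d_t) ∈ {+1, −1, 0}.
Outcome values over d=0..9: [1, 1, 1, 1, 1, 1, 1, 1, 1, -1]
Σy = 8, Σy² = 10, M = 10
μ = 8/10 = 4/5,  σ² = 10/10 − (4/5)² = 9/25
E[X_10] = 11 + 10·(4/5) = 19


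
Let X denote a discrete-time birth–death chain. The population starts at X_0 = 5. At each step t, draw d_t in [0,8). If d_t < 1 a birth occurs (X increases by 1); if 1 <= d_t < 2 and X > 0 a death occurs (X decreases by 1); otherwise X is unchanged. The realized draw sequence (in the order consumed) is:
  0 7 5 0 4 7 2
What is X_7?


t=0: X=5, d=0 → birth, X_1=6
t=1: X=6, d=7 → hold, X_2=6
t=2: X=6, d=5 → hold, X_3=6
t=3: X=6, d=0 → birth, X_4=7
t=4: X=7, d=4 → hold, X_5=7
t=5: X=7, d=7 → hold, X_6=7
t=6: X=7, d=2 → hold, X_7=7

7


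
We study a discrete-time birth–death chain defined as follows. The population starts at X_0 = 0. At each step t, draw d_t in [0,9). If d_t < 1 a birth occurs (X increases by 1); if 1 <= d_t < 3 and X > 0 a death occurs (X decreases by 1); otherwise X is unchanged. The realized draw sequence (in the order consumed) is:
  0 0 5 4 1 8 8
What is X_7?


t=0: X=0, d=0 → birth, X_1=1
t=1: X=1, d=0 → birth, X_2=2
t=2: X=2, d=5 → hold, X_3=2
t=3: X=2, d=4 → hold, X_4=2
t=4: X=2, d=1 → death, X_5=1
t=5: X=1, d=8 → hold, X_6=1
t=6: X=1, d=8 → hold, X_7=1

1


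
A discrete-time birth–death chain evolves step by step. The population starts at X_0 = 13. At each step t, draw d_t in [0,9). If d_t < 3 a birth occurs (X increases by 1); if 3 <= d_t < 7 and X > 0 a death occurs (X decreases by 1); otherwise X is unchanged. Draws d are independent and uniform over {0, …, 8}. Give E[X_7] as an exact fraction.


110/9

X can drop by at most 1 per step and X_0 = 13 > T = 7, so X_t >= 13 − t >= 6 > 0 for every t <= 7: the floor at 0 (the 'and X > 0' condition) never binds. Hence X_7 = X_0 + Σ_{t<7} Y_t with i.i.d. increments Y_t = y(d_t) ∈ {+1, −1, 0}.
Outcome values over d=0..8: [1, 1, 1, -1, -1, -1, -1, 0, 0]
Σy = -1, Σy² = 7, M = 9
μ = -1/9 = -1/9,  σ² = 7/9 − (-1/9)² = 62/81
E[X_7] = 13 + 7·(-1/9) = 110/9


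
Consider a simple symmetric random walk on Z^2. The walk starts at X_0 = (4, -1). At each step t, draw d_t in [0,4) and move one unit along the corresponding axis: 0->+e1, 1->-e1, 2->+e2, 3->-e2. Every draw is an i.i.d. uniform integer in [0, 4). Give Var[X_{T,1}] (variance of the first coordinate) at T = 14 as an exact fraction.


Outcome values over d=0..3: [1, -1, 0, 0]
Σy = 0, Σy² = 2, M = 4
μ = 0/4 = 0,  σ² = 2/4 − (0)² = 1/2
Independent increments: Var[X_14] = 14·σ² = 14·(1/2) = 7

7


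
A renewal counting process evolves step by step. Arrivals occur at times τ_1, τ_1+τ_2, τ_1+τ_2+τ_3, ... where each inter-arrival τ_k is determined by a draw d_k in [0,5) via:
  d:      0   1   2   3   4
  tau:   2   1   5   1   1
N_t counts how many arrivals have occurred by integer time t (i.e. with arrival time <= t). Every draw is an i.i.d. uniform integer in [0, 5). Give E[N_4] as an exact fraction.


1251/625

Inter-arrival values over d=0..4: [2, 1, 5, 1, 1]
Each d has probability 1/5, so the pmf of τ is: f(1) = 3/5, f(2) = 1/5, f(5) = 1/5
Renewal equation for m(n) = E[N_n]: condition on τ_1 = k (if k <= n, one arrival plus a fresh copy on the remaining n−k steps): m(n) = F(n) + Σ_{k<=n} f(k)·m(n−k), where F(n) = P(τ <= n) and m(0) = 0
m(1) = F(1) = 3/5
m(2) = F(2) + f(1)·m(1) = 4/5 + 3/5·3/5 = 29/25
m(3) = F(3) + f(1)·m(2) + f(2)·m(1) = 4/5 + 3/5·29/25 + 1/5·3/5 = 202/125
m(4) = F(4) + f(1)·m(3) + f(2)·m(2) = 4/5 + 3/5·202/125 + 1/5·29/25 = 1251/625
E[N_4] = m(4) = 1251/625


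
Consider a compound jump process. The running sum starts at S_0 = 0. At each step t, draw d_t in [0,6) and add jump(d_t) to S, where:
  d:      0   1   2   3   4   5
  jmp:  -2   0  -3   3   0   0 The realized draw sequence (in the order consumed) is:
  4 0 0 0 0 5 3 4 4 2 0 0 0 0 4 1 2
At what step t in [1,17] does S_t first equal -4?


3

t=0: S=0, d=4, jump=0, S_1=0
t=1: S=0, d=0, jump=-2, S_2=-2
t=2: S=-2, d=0, jump=-2, S_3=-4
t=3: S=-4, d=0, jump=-2, S_4=-6
t=4: S=-6, d=0, jump=-2, S_5=-8
t=5: S=-8, d=5, jump=0, S_6=-8
t=6: S=-8, d=3, jump=3, S_7=-5
t=7: S=-5, d=4, jump=0, S_8=-5
t=8: S=-5, d=4, jump=0, S_9=-5
t=9: S=-5, d=2, jump=-3, S_10=-8
t=10: S=-8, d=0, jump=-2, S_11=-10
t=11: S=-10, d=0, jump=-2, S_12=-12
t=12: S=-12, d=0, jump=-2, S_13=-14
t=13: S=-14, d=0, jump=-2, S_14=-16
t=14: S=-16, d=4, jump=0, S_15=-16
t=15: S=-16, d=1, jump=0, S_16=-16
t=16: S=-16, d=2, jump=-3, S_17=-19


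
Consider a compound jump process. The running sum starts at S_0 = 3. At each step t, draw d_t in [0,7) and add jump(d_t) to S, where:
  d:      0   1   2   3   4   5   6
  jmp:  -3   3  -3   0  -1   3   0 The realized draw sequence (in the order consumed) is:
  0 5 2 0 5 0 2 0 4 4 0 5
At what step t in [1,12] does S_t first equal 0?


1

t=0: S=3, d=0, jump=-3, S_1=0
t=1: S=0, d=5, jump=3, S_2=3
t=2: S=3, d=2, jump=-3, S_3=0
t=3: S=0, d=0, jump=-3, S_4=-3
t=4: S=-3, d=5, jump=3, S_5=0
t=5: S=0, d=0, jump=-3, S_6=-3
t=6: S=-3, d=2, jump=-3, S_7=-6
t=7: S=-6, d=0, jump=-3, S_8=-9
t=8: S=-9, d=4, jump=-1, S_9=-10
t=9: S=-10, d=4, jump=-1, S_10=-11
t=10: S=-11, d=0, jump=-3, S_11=-14
t=11: S=-14, d=5, jump=3, S_12=-11


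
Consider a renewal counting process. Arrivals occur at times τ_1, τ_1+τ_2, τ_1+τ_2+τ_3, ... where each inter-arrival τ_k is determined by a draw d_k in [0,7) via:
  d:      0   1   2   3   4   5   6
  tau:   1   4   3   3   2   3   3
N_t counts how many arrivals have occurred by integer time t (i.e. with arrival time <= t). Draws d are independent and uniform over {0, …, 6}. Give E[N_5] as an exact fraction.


25320/16807

Inter-arrival values over d=0..6: [1, 4, 3, 3, 2, 3, 3]
Each d has probability 1/7, so the pmf of τ is: f(1) = 1/7, f(2) = 1/7, f(3) = 4/7, f(4) = 1/7
Renewal equation for m(n) = E[N_n]: condition on τ_1 = k (if k <= n, one arrival plus a fresh copy on the remaining n−k steps): m(n) = F(n) + Σ_{k<=n} f(k)·m(n−k), where F(n) = P(τ <= n) and m(0) = 0
m(1) = F(1) = 1/7
m(2) = F(2) + f(1)·m(1) = 2/7 + 1/7·1/7 = 15/49
m(3) = F(3) + f(1)·m(2) + f(2)·m(1) = 6/7 + 1/7·15/49 + 1/7·1/7 = 316/343
m(4) = F(4) + f(1)·m(3) + f(2)·m(2) + f(3)·m(1) = 1 + 1/7·316/343 + 1/7·15/49 + 4/7·1/7 = 3018/2401
m(5) = F(5) + f(1)·m(4) + f(2)·m(3) + f(3)·m(2) + f(4)·m(1) = 1 + 1/7·3018/2401 + 1/7·316/343 + 4/7·15/49 + 1/7·1/7 = 25320/16807
E[N_5] = m(5) = 25320/16807


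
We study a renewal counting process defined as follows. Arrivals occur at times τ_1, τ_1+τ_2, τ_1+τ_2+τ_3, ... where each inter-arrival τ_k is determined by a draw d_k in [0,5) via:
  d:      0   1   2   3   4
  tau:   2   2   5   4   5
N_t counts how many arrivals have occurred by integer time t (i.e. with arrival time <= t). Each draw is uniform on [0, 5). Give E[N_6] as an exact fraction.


173/125

Inter-arrival values over d=0..4: [2, 2, 5, 4, 5]
Each d has probability 1/5, so the pmf of τ is: f(2) = 2/5, f(4) = 1/5, f(5) = 2/5
Renewal equation for m(n) = E[N_n]: condition on τ_1 = k (if k <= n, one arrival plus a fresh copy on the remaining n−k steps): m(n) = F(n) + Σ_{k<=n} f(k)·m(n−k), where F(n) = P(τ <= n) and m(0) = 0
m(1) = F(1) = 0
m(2) = F(2) = 2/5
m(3) = F(3) = 2/5
m(4) = F(4) + f(2)·m(2) = 3/5 + 2/5·2/5 = 19/25
m(5) = F(5) + f(2)·m(3) = 1 + 2/5·2/5 = 29/25
m(6) = F(6) + f(2)·m(4) + f(4)·m(2) = 1 + 2/5·19/25 + 1/5·2/5 = 173/125
E[N_6] = m(6) = 173/125


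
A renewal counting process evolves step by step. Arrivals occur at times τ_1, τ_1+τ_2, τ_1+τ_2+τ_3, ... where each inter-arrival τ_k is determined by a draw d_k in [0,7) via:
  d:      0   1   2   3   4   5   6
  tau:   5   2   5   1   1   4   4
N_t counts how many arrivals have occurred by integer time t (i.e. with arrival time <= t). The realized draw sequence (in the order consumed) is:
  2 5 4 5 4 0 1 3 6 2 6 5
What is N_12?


draw d_1=2: τ_1=5, arrival time A_1=5
draw d_2=5: τ_2=4, arrival time A_2=9
draw d_3=4: τ_3=1, arrival time A_3=10
draw d_4=5: τ_4=4, arrival time A_4=14
draw d_5=4: τ_5=1, arrival time A_5=15
draw d_6=0: τ_6=5, arrival time A_6=20
draw d_7=1: τ_7=2, arrival time A_7=22
draw d_8=3: τ_8=1, arrival time A_8=23
draw d_9=6: τ_9=4, arrival time A_9=27
draw d_10=2: τ_10=5, arrival time A_10=32
draw d_11=6: τ_11=4, arrival time A_11=36
draw d_12=5: τ_12=4, arrival time A_12=40
N_t over t=0..12: 0:0 1:0 2:0 3:0 4:0 5:1 6:1 7:1 8:1 9:2 10:3 11:3 12:3

3


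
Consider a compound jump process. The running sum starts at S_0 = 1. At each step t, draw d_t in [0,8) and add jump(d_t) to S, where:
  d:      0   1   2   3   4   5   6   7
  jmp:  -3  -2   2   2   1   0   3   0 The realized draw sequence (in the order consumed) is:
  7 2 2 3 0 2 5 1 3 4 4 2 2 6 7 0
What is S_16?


t=0: S=1, d=7, jump=0, S_1=1
t=1: S=1, d=2, jump=2, S_2=3
t=2: S=3, d=2, jump=2, S_3=5
t=3: S=5, d=3, jump=2, S_4=7
t=4: S=7, d=0, jump=-3, S_5=4
t=5: S=4, d=2, jump=2, S_6=6
t=6: S=6, d=5, jump=0, S_7=6
t=7: S=6, d=1, jump=-2, S_8=4
t=8: S=4, d=3, jump=2, S_9=6
t=9: S=6, d=4, jump=1, S_10=7
t=10: S=7, d=4, jump=1, S_11=8
t=11: S=8, d=2, jump=2, S_12=10
t=12: S=10, d=2, jump=2, S_13=12
t=13: S=12, d=6, jump=3, S_14=15
t=14: S=15, d=7, jump=0, S_15=15
t=15: S=15, d=0, jump=-3, S_16=12

12


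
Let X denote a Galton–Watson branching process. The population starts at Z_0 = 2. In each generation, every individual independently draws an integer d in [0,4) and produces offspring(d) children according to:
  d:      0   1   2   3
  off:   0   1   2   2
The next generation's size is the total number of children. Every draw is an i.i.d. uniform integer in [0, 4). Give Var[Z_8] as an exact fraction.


279373359375/2147483648

Outcome values over d=0..3: [0, 1, 2, 2]
Σy = 5, Σy² = 9, M = 4
μ = 5/4 = 5/4,  σ² = 9/4 − (5/4)² = 11/16
V_0 = 0, E_0 = 2
V_1 = 11/16·E_0 + (5/4)²·V_0 = 11/8;  E_1 = 5/2
V_2 = 11/16·E_1 + (5/4)²·V_1 = 495/128;  E_2 = 25/8
V_3 = 11/16·E_2 + (5/4)²·V_2 = 16775/2048;  E_3 = 125/32
V_4 = 11/16·E_3 + (5/4)²·V_3 = 507375/32768;  E_4 = 625/128
V_5 = 11/16·E_4 + (5/4)²·V_4 = 14444375/524288;  E_5 = 3125/512
V_6 = 11/16·E_5 + (5/4)²·V_5 = 396309375/8388608;  E_6 = 15625/2048
V_7 = 11/16·E_6 + (5/4)²·V_6 = 10611734375/134217728;  E_7 = 78125/8192
V_8 = 11/16·E_7 + (5/4)²·V_7 = 279373359375/2147483648;  E_8 = 390625/32768


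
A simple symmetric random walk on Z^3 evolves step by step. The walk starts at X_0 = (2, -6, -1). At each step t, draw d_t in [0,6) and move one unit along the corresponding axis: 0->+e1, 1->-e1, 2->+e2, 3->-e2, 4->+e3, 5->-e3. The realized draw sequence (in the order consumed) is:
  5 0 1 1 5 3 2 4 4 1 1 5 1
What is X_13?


t=0: X=(2, -6, -1), d=5 → -e3, X_1=(2, -6, -2)
t=1: X=(2, -6, -2), d=0 → +e1, X_2=(3, -6, -2)
t=2: X=(3, -6, -2), d=1 → -e1, X_3=(2, -6, -2)
t=3: X=(2, -6, -2), d=1 → -e1, X_4=(1, -6, -2)
t=4: X=(1, -6, -2), d=5 → -e3, X_5=(1, -6, -3)
t=5: X=(1, -6, -3), d=3 → -e2, X_6=(1, -7, -3)
t=6: X=(1, -7, -3), d=2 → +e2, X_7=(1, -6, -3)
t=7: X=(1, -6, -3), d=4 → +e3, X_8=(1, -6, -2)
t=8: X=(1, -6, -2), d=4 → +e3, X_9=(1, -6, -1)
t=9: X=(1, -6, -1), d=1 → -e1, X_10=(0, -6, -1)
t=10: X=(0, -6, -1), d=1 → -e1, X_11=(-1, -6, -1)
t=11: X=(-1, -6, -1), d=5 → -e3, X_12=(-1, -6, -2)
t=12: X=(-1, -6, -2), d=1 → -e1, X_13=(-2, -6, -2)

(-2, -6, -2)


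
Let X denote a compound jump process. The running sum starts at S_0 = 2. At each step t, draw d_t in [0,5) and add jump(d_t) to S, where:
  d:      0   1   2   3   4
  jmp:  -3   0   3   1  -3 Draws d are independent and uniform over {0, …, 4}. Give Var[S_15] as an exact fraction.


408/5

Outcome values over d=0..4: [-3, 0, 3, 1, -3]
Σy = -2, Σy² = 28, M = 5
μ = -2/5 = -2/5,  σ² = 28/5 − (-2/5)² = 136/25
Independent increments: Var[S_15] = 15·σ² = 15·(136/25) = 408/5
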